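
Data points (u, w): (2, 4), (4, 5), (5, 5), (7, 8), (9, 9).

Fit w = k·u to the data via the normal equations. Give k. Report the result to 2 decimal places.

From the data, Σu·u = 175.
For Aᵀw: Σu·w = 190.
Normal equations: [[175]]·[k]ᵀ = [190]ᵀ.
k = 190/175 = 1.08571.

k = 1.09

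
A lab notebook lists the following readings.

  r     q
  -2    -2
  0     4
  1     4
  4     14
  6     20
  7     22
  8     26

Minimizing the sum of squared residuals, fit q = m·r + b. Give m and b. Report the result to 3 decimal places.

m = 2.785, b = 3.023

Forming XᵀX = [[170, 24]; [24, 7]] and Xᵀq = [546, 88]ᵀ gives XᵀX·[m, b]ᵀ = Xᵀq.
det = 170·7 − 24² = 614.
m = (546·7 − 24·88)/614 = 855/307; b = (170·88 − 24·546)/614 = 928/307.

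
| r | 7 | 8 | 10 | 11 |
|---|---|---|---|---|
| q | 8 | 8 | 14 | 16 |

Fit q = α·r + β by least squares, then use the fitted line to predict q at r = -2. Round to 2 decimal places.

Setting ∂/∂α … = 0 gives: 334·α + 36·β = 436;  36·α + 4·β = 46.
det = 334·4 − 36² = 40.
α = (436·4 − 36·46)/40 = 11/5; β = (334·46 − 36·436)/40 = -83/10.
At r = -2: q̂ = (11/5)·(-2) + (-83/10)·(1) = -127/10.

q̂ = -12.70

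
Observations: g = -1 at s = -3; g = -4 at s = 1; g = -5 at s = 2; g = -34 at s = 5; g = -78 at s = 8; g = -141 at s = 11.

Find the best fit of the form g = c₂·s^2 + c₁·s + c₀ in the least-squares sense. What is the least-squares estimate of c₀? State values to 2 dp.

c₀ = 1.24

From the data, Σs^2·s^2 = 19460, Σs^2·s = 1950, Σs^2 = 224, Σs·s = 224, Σs = 24, Σ1 = 6.
For Aᵀg: Σs^2·g = -22936, Σs·g = -2356, Σg = -263.
Inverting the 3×3 Gram matrix, [c₂, c₁, c₀]ᵀ = [-228452/232157, -483940/232157, 576839/464314]ᵀ.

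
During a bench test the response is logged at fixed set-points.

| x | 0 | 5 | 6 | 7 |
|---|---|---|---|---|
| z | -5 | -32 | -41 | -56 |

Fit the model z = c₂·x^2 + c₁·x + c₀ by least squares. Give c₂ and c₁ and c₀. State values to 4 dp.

Setting ∂/∂c₂ … = 0 gives: 4322·c₂ + 684·c₁ + 110·c₀ = -5020;  684·c₂ + 110·c₁ + 18·c₀ = -798;  110·c₂ + 18·c₁ + 4·c₀ = -134.
Row-reducing yields c₂ = -465/473, c₁ = -150/473, c₀ = -2383/473.

c₂ = -0.9831, c₁ = -0.3171, c₀ = -5.0381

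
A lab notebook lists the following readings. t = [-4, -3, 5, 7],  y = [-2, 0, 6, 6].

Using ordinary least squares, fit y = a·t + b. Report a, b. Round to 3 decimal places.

a = 0.728, b = 1.590

Compute the Gram sums: Σt·t = 99, Σt = 5, Σ1 = 4.
And Σt·y = 80, Σy = 10.
So MᵀM·[a, b]ᵀ = Mᵀy: [[99, 5]; [5, 4]]·[a, b]ᵀ = [80, 10]ᵀ.
Eliminating b: 4·(row 1) − 5·(row 2) gives 371·a = 4·80 − 5·10 = 270, so a = 270/371.
Then b = (10 − 5·(270/371))/4 = 590/371.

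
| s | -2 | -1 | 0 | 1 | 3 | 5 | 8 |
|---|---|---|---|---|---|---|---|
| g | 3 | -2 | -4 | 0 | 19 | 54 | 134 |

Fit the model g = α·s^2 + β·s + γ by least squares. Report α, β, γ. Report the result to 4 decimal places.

α = 1.9842, β = 1.2903, γ = -2.9178

AᵀA·[α, β, γ]ᵀ = Aᵀg reads: 4820·α + 656·β + 104·γ = 10107;  656·α + 104·β + 14·γ = 1395;  104·α + 14·β + 7·γ = 204.
Inverting the 3×3 Gram matrix, [α, β, γ]ᵀ = [55773/28108, 36267/28108, -41007/14054]ᵀ.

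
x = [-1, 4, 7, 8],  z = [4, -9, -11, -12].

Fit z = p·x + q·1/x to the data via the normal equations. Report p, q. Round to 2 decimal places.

From the data, Σx·x = 130, Σx·1/x = 4, Σ1/x·1/x = 3445/3136.
Right-hand side: Σx·z = -213, Σ1/x·z = -261/28.
Normal equations: [[130, 4]; [4, 3445/3136]]·[p, q]ᵀ = [-213, -261/28]ᵀ.
Eliminating q: (3445/3136)·(row 1) − 4·(row 2) gives (198837/1568)·p = (3445/3136)·(-213) − 4·(-261/28) = -616857/3136, so p = -205619/132558.
Then q = ((-261/28) − 4·(-205619/132558))/(3445/3136) = -188048/66279.

p = -1.55, q = -2.84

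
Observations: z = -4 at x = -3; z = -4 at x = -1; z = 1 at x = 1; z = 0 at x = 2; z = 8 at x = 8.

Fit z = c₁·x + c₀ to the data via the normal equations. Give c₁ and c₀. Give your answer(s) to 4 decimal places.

c₁ = 1.1503, c₀ = -1.4104

Setting ∂/∂c₁ … = 0 gives: 79·c₁ + 7·c₀ = 81;  7·c₁ + 5·c₀ = 1.
Determinant 79·5 − 7² = 346.
c₁ = (81·5 − 7·1)/346 = 199/173; c₀ = (79·1 − 7·81)/346 = -244/173.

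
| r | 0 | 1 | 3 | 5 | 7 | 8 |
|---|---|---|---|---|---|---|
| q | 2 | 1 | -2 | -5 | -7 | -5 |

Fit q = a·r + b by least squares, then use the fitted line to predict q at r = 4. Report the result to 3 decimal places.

q̂ = -2.667

Normal-equation sums: Σr·r = 148, Σr = 24, Σ1 = 6.
And Σr·q = -119, Σq = -16.
Δ = 148·6 − 24² = 312.
a = ((-119)·6 − 24·(-16))/312 = -55/52; b = (148·(-16) − 24·(-119))/312 = 61/39.
At r = 4: q̂ = (-55/52)·(4) + (61/39)·(1) = -8/3.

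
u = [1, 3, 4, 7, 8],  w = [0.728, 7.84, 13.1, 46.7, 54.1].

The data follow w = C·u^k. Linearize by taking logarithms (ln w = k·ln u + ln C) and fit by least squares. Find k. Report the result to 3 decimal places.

Taking logs, ln w = k·ln u + ln C, so regress ln w on ln u.
XᵀX = [[11.2394, 6.5103]; [6.5103, 5]], rhs = [21.6070, 12.1490]ᵀ  (here Σln u = 6.5103, Σ(ln u)² = 11.2394, Σln w = 12.1490, Σln u·ln w = 21.6070).
Solving (det = 13.8136): k = 2.09519, ln C = -0.29825.

k = 2.095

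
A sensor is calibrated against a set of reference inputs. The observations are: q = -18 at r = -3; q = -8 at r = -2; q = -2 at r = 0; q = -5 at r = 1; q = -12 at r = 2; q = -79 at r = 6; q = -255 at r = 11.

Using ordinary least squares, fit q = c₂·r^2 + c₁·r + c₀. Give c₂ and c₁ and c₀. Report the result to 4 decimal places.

c₂ = -2.0182, c₁ = -0.7910, c₀ = -1.9928

The normal system XᵀX·[c₂, c₁, c₀]ᵀ = Xᵀq is [[16051, 1521, 175]; [1521, 175, 15]; [175, 15, 7]]·[c₂, c₁, c₀]ᵀ = [-33946, -3238, -379]ᵀ.
Solving the 3×3 system (Gaussian elimination) gives c₂ = -835129/413798, c₁ = -46757/59114, c₀ = -37483/18809.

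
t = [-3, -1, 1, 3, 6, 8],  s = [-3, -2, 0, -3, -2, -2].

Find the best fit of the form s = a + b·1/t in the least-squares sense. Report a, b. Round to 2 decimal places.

a = -2.04, b = 0.89

AᵀA·[a, b]ᵀ = Aᵀs reads: 6·a + (7/24)·b = -12;  (7/24)·a + (145/64)·b = 17/12.
(Σ1 = 6, Σ1/t = 7/24, Σ1/t·1/t = 145/64, Σs = -12, Σ1/t·s = 17/12.)
Eliminating b: (145/64)·(row 1) − (7/24)·(row 2) gives (7781/576)·a = (145/64)·(-12) − (7/24)·(17/12) = -7949/288, so a = -15898/7781.
Then b = ((17/12) − (7/24)·(-15898/7781))/(145/64) = 6912/7781.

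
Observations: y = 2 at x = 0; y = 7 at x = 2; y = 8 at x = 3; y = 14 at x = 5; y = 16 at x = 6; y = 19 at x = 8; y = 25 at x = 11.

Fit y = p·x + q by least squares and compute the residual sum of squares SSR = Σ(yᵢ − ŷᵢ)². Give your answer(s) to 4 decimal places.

SSR = 3.2381

From the data, Σx·x = 259, Σx = 35, Σ1 = 7.
Moment sums: Σx·y = 631, Σy = 91.
det = 259·7 − 35² = 588.
p = (631·7 − 35·91)/588 = 44/21; q = (259·91 − 35·631)/588 = 53/21.
Residuals: -11/21, 2/7, -17/21, 1, 19/21, -2/7, -4/7; SSR = 68/21.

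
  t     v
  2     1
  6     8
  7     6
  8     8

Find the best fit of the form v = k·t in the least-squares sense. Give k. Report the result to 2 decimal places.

k = 1.02

Entries of MᵀM: Σt·t = 153.
Moment sums: Σt·v = 156.
k = 156/153 = 1.01961.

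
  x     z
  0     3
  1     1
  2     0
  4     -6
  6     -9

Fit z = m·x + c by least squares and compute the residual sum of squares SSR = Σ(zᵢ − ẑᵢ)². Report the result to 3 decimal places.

Setting ∂/∂m … = 0 gives: 57·m + 13·c = -77;  13·m + 5·c = -11.
(Σx·x = 57, Σx = 13, Σ1 = 5, Σx·z = -77, Σz = -11.)
Eliminating c: 5·(row 1) − 13·(row 2) gives 116·m = 5·(-77) − 13·(-11) = -242, so m = -121/58.
Then c = ((-11) − 13·(-121/58))/5 = 187/58.
Residuals: -13/58, -4/29, 55/58, -51/58, 17/58; SSR = 53/29.

SSR = 1.828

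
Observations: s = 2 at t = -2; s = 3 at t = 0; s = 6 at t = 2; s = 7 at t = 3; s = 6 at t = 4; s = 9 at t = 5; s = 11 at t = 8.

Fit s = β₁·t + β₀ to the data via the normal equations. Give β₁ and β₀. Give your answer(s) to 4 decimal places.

Entries of AᵀA: Σt·t = 122, Σt = 20, Σ1 = 7.
And Σt·s = 186, Σs = 44.
So AᵀA·[β₁, β₀]ᵀ = Aᵀs: [[122, 20]; [20, 7]]·[β₁, β₀]ᵀ = [186, 44]ᵀ.
Δ = 122·7 − 20² = 454.
β₁ = (186·7 − 20·44)/454 = 211/227; β₀ = (122·44 − 20·186)/454 = 824/227.

β₁ = 0.9295, β₀ = 3.6300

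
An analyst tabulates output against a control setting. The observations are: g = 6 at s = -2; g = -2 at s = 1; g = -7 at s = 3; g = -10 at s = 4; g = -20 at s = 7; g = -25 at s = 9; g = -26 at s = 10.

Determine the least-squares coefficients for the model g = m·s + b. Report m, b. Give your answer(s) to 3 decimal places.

m = -2.779, b = 0.704

The normal equations are: 260·m + 32·b = -700;  32·m + 7·b = -84.
det = 260·7 − 32² = 796.
m = ((-700)·7 − 32·(-84))/796 = -553/199; b = (260·(-84) − 32·(-700))/796 = 140/199.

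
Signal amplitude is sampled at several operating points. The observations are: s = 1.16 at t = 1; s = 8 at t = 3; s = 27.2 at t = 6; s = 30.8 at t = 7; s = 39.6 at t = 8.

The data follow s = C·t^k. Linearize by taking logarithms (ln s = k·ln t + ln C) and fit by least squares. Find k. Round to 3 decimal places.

k = 1.702

Linearized form: ln s = k·ln t + ln C. From the 5 transformed points,
Σln t = 6.9157, Σ(ln t)² = 12.5280, Σln s = 12.6374, Σln t·ln s = 22.5226.
Normal system: [[12.5280, 6.9157]; [6.9157, 5]]·[k, ln C]ᵀ = [22.5226, 12.6374]ᵀ.
Δ = 12.5280·5 − (6.9157)² = 14.8127; k = (22.5226·5 − 6.9157·12.6374)/14.8127 = 1.70233, ln C = (12.5280·12.6374 − 6.9157·22.5226)/14.8127 = 0.17292.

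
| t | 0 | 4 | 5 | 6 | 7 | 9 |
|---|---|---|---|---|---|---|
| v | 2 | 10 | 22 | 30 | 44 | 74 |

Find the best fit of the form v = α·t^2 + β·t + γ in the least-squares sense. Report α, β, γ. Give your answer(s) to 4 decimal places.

Compute the Gram sums: Σt^2·t^2 = 11139, Σt^2·t = 1477, Σt^2 = 207, Σt·t = 207, Σt = 31, Σ1 = 6.
Right-hand side: Σt^2·v = 9940, Σt·v = 1304, Σv = 182.
So MᵀM·[α, β, γ]ᵀ = Mᵀv: [[11139, 1477, 207]; [1477, 207, 31]; [207, 31, 6]]·[α, β, γ]ᵀ = [9940, 1304, 182]ᵀ.
Row-reducing yields α = 17447/15870, β = -1905/1058, γ = 13553/7935.

α = 1.0994, β = -1.8006, γ = 1.7080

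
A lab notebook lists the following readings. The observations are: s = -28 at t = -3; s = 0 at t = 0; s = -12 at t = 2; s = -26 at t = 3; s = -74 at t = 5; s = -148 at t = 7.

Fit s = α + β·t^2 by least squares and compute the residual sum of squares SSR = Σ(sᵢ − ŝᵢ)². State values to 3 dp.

Forming MᵀM = [[6, 96]; [96, 3204]] and Mᵀs = [-288, -9636]ᵀ gives MᵀM·[α, β]ᵀ = Mᵀs.
Eliminating β: 3204·(row 1) − 96·(row 2) gives 10008·α = 3204·(-288) − 96·(-9636) = 2304, so α = 32/139.
Then β = ((-9636) − 96·(32/139))/3204 = -419/139.
Residuals: -153/139, -32/139, -24/139, 125/139, 157/139, -73/139; SSR = 508/139.

SSR = 3.655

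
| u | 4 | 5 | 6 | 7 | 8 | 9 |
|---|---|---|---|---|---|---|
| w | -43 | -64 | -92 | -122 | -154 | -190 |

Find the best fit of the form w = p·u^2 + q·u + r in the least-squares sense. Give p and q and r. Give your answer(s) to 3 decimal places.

p = -1.625, q = -8.446, r = 17.464

Forming AᵀA = [[15235, 1989, 271]; [1989, 271, 39]; [271, 39, 6]] and Aᵀw = [-36824, -4840, -665]ᵀ gives AᵀA·[p, q, r]ᵀ = Aᵀw.
Solving the 3×3 system (Gaussian elimination) gives p = -13/8, q = -473/56, r = 489/28.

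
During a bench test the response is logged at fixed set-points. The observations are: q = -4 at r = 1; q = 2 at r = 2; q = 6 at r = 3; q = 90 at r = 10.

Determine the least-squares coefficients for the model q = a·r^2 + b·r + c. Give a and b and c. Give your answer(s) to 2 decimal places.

a = 0.76, b = 2.04, c = -6.28

Entries of AᵀA: Σr^2·r^2 = 10098, Σr^2·r = 1036, Σr^2 = 114, Σr·r = 114, Σr = 16, Σ1 = 4.
And Σr^2·q = 9058, Σr·q = 918, Σq = 94.
Normal equations: [[10098, 1036, 114]; [1036, 114, 16]; [114, 16, 4]]·[a, b, c]ᵀ = [9058, 918, 94]ᵀ.
Solving the 3×3 system (Gaussian elimination) gives a = 459/605, b = 6169/3025, c = -18996/3025.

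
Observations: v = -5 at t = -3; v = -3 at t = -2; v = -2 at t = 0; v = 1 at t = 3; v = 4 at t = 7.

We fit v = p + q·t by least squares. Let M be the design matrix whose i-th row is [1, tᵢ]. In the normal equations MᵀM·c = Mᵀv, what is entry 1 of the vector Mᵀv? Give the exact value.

Entry 1 ↔ basis 1, so (Mᵀv)_{1} = Σᵢ vᵢ = (1)·(-5) + (1)·(-3) + (1)·(-2) + (1)·(1) + (1)·(4) = -5.

-5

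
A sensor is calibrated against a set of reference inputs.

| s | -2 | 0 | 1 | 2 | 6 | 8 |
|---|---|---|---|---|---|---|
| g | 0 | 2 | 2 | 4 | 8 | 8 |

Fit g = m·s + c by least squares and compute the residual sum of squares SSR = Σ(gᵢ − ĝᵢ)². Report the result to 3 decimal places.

SSR = 2.238

Forming MᵀM = [[109, 15]; [15, 6]] and Mᵀg = [122, 24]ᵀ gives MᵀM·[m, c]ᵀ = Mᵀg.
Eliminating c: 6·(row 1) − 15·(row 2) gives 429·m = 6·122 − 15·24 = 372, so m = 124/143.
Then c = (24 − 15·(124/143))/6 = 262/143.
Residuals: -14/143, 24/143, -100/143, 62/143, 138/143, -10/13; SSR = 320/143.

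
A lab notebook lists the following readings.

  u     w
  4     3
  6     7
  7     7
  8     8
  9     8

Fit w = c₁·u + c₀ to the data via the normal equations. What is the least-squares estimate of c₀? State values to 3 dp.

c₀ = -0.108

Setting ∂/∂c₁ … = 0 gives: 246·c₁ + 34·c₀ = 239;  34·c₁ + 5·c₀ = 33.
det = 246·5 − 34² = 74.
c₁ = (239·5 − 34·33)/74 = 73/74; c₀ = (246·33 − 34·239)/74 = -4/37.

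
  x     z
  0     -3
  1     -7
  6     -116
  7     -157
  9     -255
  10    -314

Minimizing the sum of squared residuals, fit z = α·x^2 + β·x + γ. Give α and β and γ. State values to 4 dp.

Setting ∂/∂α … = 0 gives: 20259·α + 2289·β + 267·γ = -63931;  2289·α + 267·β + 33·γ = -7237;  267·α + 33·β + 6·γ = -852.
(Σx^2·x^2 = 20259, Σx^2·x = 2289, Σx^2 = 267, Σx·x = 267, Σx = 33, Σ1 = 6, Σx^2·z = -63931, Σx·z = -7237, Σz = -852.)
Inverting the 3×3 Gram matrix, [α, β, γ]ᵀ = [-21893/7176, -4009/7176, -946/299]ᵀ.

α = -3.0509, β = -0.5587, γ = -3.1639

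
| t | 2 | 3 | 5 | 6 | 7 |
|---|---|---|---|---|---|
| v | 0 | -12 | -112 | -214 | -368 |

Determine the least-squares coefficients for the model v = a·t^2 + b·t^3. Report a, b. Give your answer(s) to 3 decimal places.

Forming XᵀX = [[4419, 27983]; [27983, 180723]] and Xᵀv = [-28644, -186772]ᵀ gives XᵀX·[a, b]ᵀ = Xᵀv.
det = 4419·180723 − 27983² = 15566648.
a = ((-28644)·180723 − 27983·(-186772))/15566648 = 6226408/1945831; b = (4419·(-186772) − 27983·(-28644))/15566648 = -2975052/1945831.

a = 3.200, b = -1.529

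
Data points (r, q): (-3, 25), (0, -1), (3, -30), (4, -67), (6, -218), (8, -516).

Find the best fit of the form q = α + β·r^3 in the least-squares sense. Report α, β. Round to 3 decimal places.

α = -2.048, β = -1.003

Normal-equation sums: Σ1 = 6, Σr^3 = 792, Σr^3·r^3 = 314354.
Moment sums: Σq = -807, Σr^3·q = -317053.
So AᵀA·[α, β]ᵀ = Aᵀq: [[6, 792]; [792, 314354]]·[α, β]ᵀ = [-807, -317053]ᵀ.
Δ = 6·314354 − 792² = 1258860.
α = ((-807)·314354 − 792·(-317053))/1258860 = -429617/209810; β = (6·(-317053) − 792·(-807))/1258860 = -210529/209810.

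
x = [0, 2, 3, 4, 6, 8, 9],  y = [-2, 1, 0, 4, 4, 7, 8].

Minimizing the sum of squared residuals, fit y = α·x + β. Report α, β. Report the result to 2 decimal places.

From the data, Σx·x = 210, Σx = 32, Σ1 = 7.
Right-hand side: Σx·y = 170, Σy = 22.
MᵀM·[α, β]ᵀ = Mᵀy becomes [[210, 32]; [32, 7]]·[α, β]ᵀ = [170, 22]ᵀ.
Determinant 210·7 − 32² = 446.
α = (170·7 − 32·22)/446 = 243/223; β = (210·22 − 32·170)/446 = -410/223.

α = 1.09, β = -1.84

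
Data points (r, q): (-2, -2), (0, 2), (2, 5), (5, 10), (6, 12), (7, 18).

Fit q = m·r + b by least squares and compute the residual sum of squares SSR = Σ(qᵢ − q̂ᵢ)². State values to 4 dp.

With design matrix A, AᵀA = [[118, 18]; [18, 6]] and Aᵀq = [262, 45]ᵀ.
Eliminating b: 6·(row 1) − 18·(row 2) gives 384·m = 6·262 − 18·45 = 762, so m = 127/64.
Then b = (45 − 18·(127/64))/6 = 99/64.
Residuals: 27/64, 29/64, -33/64, -47/32, -93/64, 41/16; SSR = 735/64.

SSR = 11.4844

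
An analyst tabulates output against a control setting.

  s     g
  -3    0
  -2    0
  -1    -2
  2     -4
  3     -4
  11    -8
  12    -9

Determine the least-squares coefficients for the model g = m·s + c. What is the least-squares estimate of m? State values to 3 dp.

m = -0.579

Setting ∂/∂m … = 0 gives: 292·m + 22·c = -214;  22·m + 7·c = -27.
(Σs·s = 292, Σs = 22, Σ1 = 7, Σs·g = -214, Σg = -27.)
Δ = 292·7 − 22² = 1560.
m = ((-214)·7 − 22·(-27))/1560 = -113/195; c = (292·(-27) − 22·(-214))/1560 = -397/195.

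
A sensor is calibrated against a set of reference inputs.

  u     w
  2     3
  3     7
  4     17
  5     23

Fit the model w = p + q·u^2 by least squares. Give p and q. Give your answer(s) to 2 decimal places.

Compute the Gram sums: Σ1 = 4, Σu^2 = 54, Σu^2·u^2 = 978.
For Xᵀw: Σw = 50, Σu^2·w = 922.
So XᵀX·[p, q]ᵀ = Xᵀw: [[4, 54]; [54, 978]]·[p, q]ᵀ = [50, 922]ᵀ.
Eliminating q: 978·(row 1) − 54·(row 2) gives 996·p = 978·50 − 54·922 = -888, so p = -74/83.
Then q = (922 − 54·(-74/83))/978 = 247/249.

p = -0.89, q = 0.99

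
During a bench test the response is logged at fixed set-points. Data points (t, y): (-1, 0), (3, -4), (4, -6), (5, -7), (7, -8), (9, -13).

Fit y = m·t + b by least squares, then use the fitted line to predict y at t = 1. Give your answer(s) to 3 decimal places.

ŷ = -2.039

The normal equations are: 181·m + 27·b = -244;  27·m + 6·b = -38.
(Σt·t = 181, Σt = 27, Σ1 = 6, Σt·y = -244, Σy = -38.)
Determinant 181·6 − 27² = 357.
m = ((-244)·6 − 27·(-38))/357 = -146/119; b = (181·(-38) − 27·(-244))/357 = -290/357.
At t = 1: ŷ = (-146/119)·(1) + (-290/357)·(1) = -104/51.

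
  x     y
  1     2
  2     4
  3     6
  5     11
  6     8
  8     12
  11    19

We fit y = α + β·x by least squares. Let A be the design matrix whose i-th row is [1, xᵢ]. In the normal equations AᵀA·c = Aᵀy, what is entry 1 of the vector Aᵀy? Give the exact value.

Entry 1 ↔ basis 1, so (Aᵀy)_{1} = Σᵢ yᵢ = (1)·(2) + (1)·(4) + (1)·(6) + (1)·(11) + (1)·(8) + (1)·(12) + (1)·(19) = 62.

62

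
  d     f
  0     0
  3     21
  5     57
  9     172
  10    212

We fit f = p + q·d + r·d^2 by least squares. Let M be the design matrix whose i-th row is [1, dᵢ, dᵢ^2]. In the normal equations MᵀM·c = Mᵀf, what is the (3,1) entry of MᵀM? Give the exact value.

Row 3 ↔ basis d^2, column 1 ↔ basis 1, so (MᵀM)_{3,1} = Σᵢ d^2 = (0)·(1) + (9)·(1) + (25)·(1) + (81)·(1) + (100)·(1) = 215.

215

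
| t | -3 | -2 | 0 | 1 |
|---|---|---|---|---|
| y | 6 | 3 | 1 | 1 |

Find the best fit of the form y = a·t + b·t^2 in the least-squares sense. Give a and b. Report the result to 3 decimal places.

AᵀA·[a, b]ᵀ = Aᵀy reads: 14·a + (-34)·b = -23;  (-34)·a + 98·b = 67.
Eliminating b: 98·(row 1) − (-34)·(row 2) gives 216·a = 98·(-23) − (-34)·67 = 24, so a = 1/9.
Then b = (67 − (-34)·(1/9))/98 = 13/18.

a = 0.111, b = 0.722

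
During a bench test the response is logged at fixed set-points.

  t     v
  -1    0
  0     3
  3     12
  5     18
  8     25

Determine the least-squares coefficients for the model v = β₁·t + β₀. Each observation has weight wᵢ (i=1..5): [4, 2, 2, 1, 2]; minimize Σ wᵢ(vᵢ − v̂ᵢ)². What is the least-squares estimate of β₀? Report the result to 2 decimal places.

Forming MᵀWM = [[175, 23]; [23, 11]] and MᵀWv = [562, 98]ᵀ gives MᵀWM·[β₁, β₀]ᵀ = MᵀWv.
Δ = 175·11 − 23² = 1396.
β₁ = (562·11 − 23·98)/1396 = 982/349; β₀ = (175·98 − 23·562)/1396 = 1056/349.

β₀ = 3.03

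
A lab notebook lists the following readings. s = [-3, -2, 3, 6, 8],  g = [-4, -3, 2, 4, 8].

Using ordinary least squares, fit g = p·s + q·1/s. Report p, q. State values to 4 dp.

p = 0.8420, q = 1.8555

Normal-equation sums: Σs·s = 122, Σs·1/s = 5, Σ1/s·1/s = 33/64.
And Σs·g = 112, Σ1/s·g = 31/6.
AᵀA·[p, q]ᵀ = Aᵀg becomes [[122, 5]; [5, 33/64]]·[p, q]ᵀ = [112, 31/6]ᵀ.
Eliminating q: (33/64)·(row 1) − 5·(row 2) gives (1213/32)·p = (33/64)·112 − 5·(31/6) = 383/12, so p = 3064/3639.
Then q = ((31/6) − 5·(3064/3639))/(33/64) = 6752/3639.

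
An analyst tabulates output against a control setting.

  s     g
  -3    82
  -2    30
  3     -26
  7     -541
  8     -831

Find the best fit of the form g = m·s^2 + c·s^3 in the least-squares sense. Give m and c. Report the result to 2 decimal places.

Compute the Gram sums: Σs^2·s^2 = 6675, Σs^2·s^3 = 49543, Σs^3·s^3 = 381315.
Right-hand side: Σs^2·g = -79069, Σs^3·g = -614191.
XᵀX·[m, c]ᵀ = Xᵀg becomes [[6675, 49543]; [49543, 381315]]·[m, c]ᵀ = [-79069, -614191]ᵀ.
det = 6675·381315 − 49543² = 90768776.
m = ((-79069)·381315 − 49543·(-614191))/90768776 = 406223/132316; c = (6675·(-614191) − 49543·(-79069))/90768776 = -265903/132316.

m = 3.07, c = -2.01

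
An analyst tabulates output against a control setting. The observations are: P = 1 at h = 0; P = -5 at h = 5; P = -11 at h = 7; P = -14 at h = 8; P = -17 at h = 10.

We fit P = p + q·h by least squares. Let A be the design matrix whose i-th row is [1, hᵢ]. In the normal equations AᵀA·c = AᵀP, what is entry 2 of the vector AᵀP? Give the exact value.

Entry 2 ↔ basis h, so (AᵀP)_{2} = Σᵢ (h)·Pᵢ = (0)·(1) + (5)·(-5) + (7)·(-11) + (8)·(-14) + (10)·(-17) = -384.

-384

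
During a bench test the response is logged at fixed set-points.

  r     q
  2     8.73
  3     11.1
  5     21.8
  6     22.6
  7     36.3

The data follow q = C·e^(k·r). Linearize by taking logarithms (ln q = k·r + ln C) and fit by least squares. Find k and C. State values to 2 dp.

Taking logs, ln q = k·r + ln C, so regress ln q on r.
Over the data: Σr = 23.0000, Σ(r)² = 123.0000, Σln q = 14.3654, Σr·ln q = 70.8143.
Normal system: [[123.0000, 23.0000]; [23.0000, 5]]·[k, ln C]ᵀ = [70.8143, 14.3654]ᵀ.
Δ = 123.0000·5 − (23.0000)² = 86.0000; k = (70.8143·5 − 23.0000·14.3654)/86.0000 = 0.27521, ln C = (123.0000·14.3654 − 23.0000·70.8143)/86.0000 = 1.60713, so C = exp(1.60713) = 4.98846.

k = 0.28, C = 4.99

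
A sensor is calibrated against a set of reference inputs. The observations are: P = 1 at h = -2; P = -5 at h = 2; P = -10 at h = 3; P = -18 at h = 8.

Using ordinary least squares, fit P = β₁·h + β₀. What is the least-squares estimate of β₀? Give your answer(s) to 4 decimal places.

Sums needed: Σh·h = 81, Σh = 11, Σ1 = 4.
Right-hand side: Σh·P = -186, ΣP = -32.
MᵀM·[β₁, β₀]ᵀ = MᵀP becomes [[81, 11]; [11, 4]]·[β₁, β₀]ᵀ = [-186, -32]ᵀ.
Eliminating β₀: 4·(row 1) − 11·(row 2) gives 203·β₁ = 4·(-186) − 11·(-32) = -392, so β₁ = -56/29.
Then β₀ = ((-32) − 11·(-56/29))/4 = -78/29.

β₀ = -2.6897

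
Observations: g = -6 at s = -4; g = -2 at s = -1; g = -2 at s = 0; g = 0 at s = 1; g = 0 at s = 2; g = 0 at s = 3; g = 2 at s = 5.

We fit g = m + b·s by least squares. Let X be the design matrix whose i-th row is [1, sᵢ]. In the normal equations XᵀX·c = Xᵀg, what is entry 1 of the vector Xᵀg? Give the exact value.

-8

Entry 1 ↔ basis 1, so (Xᵀg)_{1} = Σᵢ gᵢ = (1)·(-6) + (1)·(-2) + (1)·(-2) + (1)·(0) + (1)·(0) + (1)·(0) + (1)·(2) = -8.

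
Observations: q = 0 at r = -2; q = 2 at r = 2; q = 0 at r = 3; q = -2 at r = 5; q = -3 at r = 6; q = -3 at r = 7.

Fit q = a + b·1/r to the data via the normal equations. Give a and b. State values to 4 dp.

AᵀA·[a, b]ᵀ = Aᵀq reads: 6·a + (59/70)·b = -6;  (59/70)·a + (30839/44100)·b = -23/70.
det = 6·(30839/44100) − (59/70)² = 10247/2940.
a = ((-6)·(30839/44100) − (59/70)·(-23/70))/(10247/2940) = -57607/51235; b = (6·(-23/70) − (59/70)·(-6))/(10247/2940) = 9072/10247.

a = -1.1244, b = 0.8853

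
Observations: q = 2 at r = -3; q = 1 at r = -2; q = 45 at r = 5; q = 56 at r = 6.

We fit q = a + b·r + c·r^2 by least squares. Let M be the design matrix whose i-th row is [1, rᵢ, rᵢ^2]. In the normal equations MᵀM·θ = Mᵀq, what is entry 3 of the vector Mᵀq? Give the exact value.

3163

Entry 3 ↔ basis r^2, so (Mᵀq)_{3} = Σᵢ (r^2)·qᵢ = (9)·(2) + (4)·(1) + (25)·(45) + (36)·(56) = 3163.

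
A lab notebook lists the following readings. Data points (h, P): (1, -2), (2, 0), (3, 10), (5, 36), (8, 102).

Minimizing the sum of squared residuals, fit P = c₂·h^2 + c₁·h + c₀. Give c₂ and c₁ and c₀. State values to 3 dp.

c₂ = 1.783, c₁ = -1.070, c₀ = -3.469

Forming XᵀX = [[4819, 673, 103]; [673, 103, 19]; [103, 19, 5]] and XᵀP = [7516, 1024, 146]ᵀ gives XᵀX·[c₂, c₁, c₀]ᵀ = XᵀP.
Row-reducing yields c₂ = 255/143, c₁ = -153/143, c₀ = -496/143.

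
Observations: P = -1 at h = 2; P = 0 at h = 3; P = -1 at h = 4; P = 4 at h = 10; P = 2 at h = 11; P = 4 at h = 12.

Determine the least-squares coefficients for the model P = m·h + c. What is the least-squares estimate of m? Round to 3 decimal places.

m = 0.480

The normal system AᵀA·[m, c]ᵀ = AᵀP is [[394, 42]; [42, 6]]·[m, c]ᵀ = [104, 8]ᵀ.
det = 394·6 − 42² = 600.
m = (104·6 − 42·8)/600 = 12/25; c = (394·8 − 42·104)/600 = -152/75.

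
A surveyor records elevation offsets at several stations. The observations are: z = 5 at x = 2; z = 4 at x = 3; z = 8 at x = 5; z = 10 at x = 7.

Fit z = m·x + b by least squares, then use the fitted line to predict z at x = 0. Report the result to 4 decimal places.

Compute the Gram sums: Σx·x = 87, Σx = 17, Σ1 = 4.
For Aᵀz: Σx·z = 132, Σz = 27.
Δ = 87·4 − 17² = 59.
m = (132·4 − 17·27)/59 = 69/59; b = (87·27 − 17·132)/59 = 105/59.
At x = 0: ẑ = (69/59)·(0) + (105/59)·(1) = 105/59.

ẑ = 1.7797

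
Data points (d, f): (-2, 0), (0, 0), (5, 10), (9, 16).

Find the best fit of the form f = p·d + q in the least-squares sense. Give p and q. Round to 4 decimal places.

Forming MᵀM = [[110, 12]; [12, 4]] and Mᵀf = [194, 26]ᵀ gives MᵀM·[p, q]ᵀ = Mᵀf.
Eliminating q: 4·(row 1) − 12·(row 2) gives 296·p = 4·194 − 12·26 = 464, so p = 58/37.
Then q = (26 − 12·(58/37))/4 = 133/74.

p = 1.5676, q = 1.7973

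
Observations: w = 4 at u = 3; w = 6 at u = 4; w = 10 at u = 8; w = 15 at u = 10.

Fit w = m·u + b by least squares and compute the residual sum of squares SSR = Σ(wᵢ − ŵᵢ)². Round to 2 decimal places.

Normal-equation sums: Σu·u = 189, Σu = 25, Σ1 = 4.
Right-hand side: Σu·w = 266, Σw = 35.
AᵀA·[m, b]ᵀ = Aᵀw becomes [[189, 25]; [25, 4]]·[m, b]ᵀ = [266, 35]ᵀ.
det = 189·4 − 25² = 131.
m = (266·4 − 25·35)/131 = 189/131; b = (189·35 − 25·266)/131 = -35/131.
Residuals: -8/131, 65/131, -167/131, 110/131; SSR = 338/131.

SSR = 2.58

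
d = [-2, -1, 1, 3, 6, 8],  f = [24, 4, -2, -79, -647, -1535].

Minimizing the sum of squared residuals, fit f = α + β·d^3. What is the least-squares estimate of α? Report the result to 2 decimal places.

α = 0.98

Sums needed: Σ1 = 6, Σd^3 = 747, Σd^3·d^3 = 309595.
For Xᵀf: Σf = -2235, Σd^3·f = -928003.
So XᵀX·[α, β]ᵀ = Xᵀf: [[6, 747]; [747, 309595]]·[α, β]ᵀ = [-2235, -928003]ᵀ.
Δ = 6·309595 − 747² = 1299561.
α = ((-2235)·309595 − 747·(-928003))/1299561 = 424472/433187; β = (6·(-928003) − 747·(-2235))/1299561 = -1299491/433187.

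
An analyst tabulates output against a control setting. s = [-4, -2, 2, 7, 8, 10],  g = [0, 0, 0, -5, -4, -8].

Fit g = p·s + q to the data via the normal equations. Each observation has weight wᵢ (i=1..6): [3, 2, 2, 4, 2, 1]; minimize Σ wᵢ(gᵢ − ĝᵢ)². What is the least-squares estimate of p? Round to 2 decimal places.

Setting ∂/∂p … = 0 gives: 488·p + 42·q = -284;  42·p + 14·q = -36.
Eliminating q: 14·(row 1) − 42·(row 2) gives 5068·p = 14·(-284) − 42·(-36) = -2464, so p = -88/181.
Then q = ((-36) − 42·(-88/181))/14 = -1410/1267.

p = -0.49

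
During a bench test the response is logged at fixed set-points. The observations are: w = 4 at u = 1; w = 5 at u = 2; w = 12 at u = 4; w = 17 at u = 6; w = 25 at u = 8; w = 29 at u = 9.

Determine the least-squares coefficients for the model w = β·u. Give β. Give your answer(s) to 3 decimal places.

The normal equations are: 202·β = 625.
Hence β = 625 / 202 ≈ 3.09406.

β = 3.094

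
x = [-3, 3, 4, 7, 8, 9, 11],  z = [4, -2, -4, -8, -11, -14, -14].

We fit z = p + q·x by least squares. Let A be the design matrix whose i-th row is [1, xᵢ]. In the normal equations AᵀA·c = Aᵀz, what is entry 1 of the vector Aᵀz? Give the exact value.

Entry 1 ↔ basis 1, so (Aᵀz)_{1} = Σᵢ zᵢ = (1)·(4) + (1)·(-2) + (1)·(-4) + (1)·(-8) + (1)·(-11) + (1)·(-14) + (1)·(-14) = -49.

-49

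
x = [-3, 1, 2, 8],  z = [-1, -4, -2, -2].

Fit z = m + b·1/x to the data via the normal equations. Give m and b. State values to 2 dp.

m = -1.57, b = -2.09

Compute the Gram sums: Σ1 = 4, Σ1/x = 31/24, Σ1/x·1/x = 793/576.
Moment sums: Σz = -9, Σ1/x·z = -59/12.
Normal equations: [[4, 31/24]; [31/24, 793/576]]·[m, b]ᵀ = [-9, -59/12]ᵀ.
Δ = 4·(793/576) − (31/24)² = 737/192.
m = ((-9)·(793/576) − (31/24)·(-59/12))/(737/192) = -3479/2211; b = (4·(-59/12) − (31/24)·(-9))/(737/192) = -1544/737.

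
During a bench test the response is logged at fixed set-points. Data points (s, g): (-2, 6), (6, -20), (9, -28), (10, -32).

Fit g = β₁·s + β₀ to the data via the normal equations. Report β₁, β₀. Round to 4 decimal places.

Entries of AᵀA: Σs·s = 221, Σs = 23, Σ1 = 4.
Right-hand side: Σs·g = -704, Σg = -74.
AᵀA·[β₁, β₀]ᵀ = Aᵀg becomes [[221, 23]; [23, 4]]·[β₁, β₀]ᵀ = [-704, -74]ᵀ.
Eliminating β₀: 4·(row 1) − 23·(row 2) gives 355·β₁ = 4·(-704) − 23·(-74) = -1114, so β₁ = -1114/355.
Then β₀ = ((-74) − 23·(-1114/355))/4 = -162/355.

β₁ = -3.1380, β₀ = -0.4563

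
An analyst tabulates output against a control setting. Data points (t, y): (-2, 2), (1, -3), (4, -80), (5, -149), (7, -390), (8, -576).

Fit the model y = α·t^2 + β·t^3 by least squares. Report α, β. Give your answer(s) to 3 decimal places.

Normal-equation sums: Σt^2·t^2 = 7395, Σt^2·t^3 = 53693, Σt^3·t^3 = 399579.
And Σt^2·y = -60974, Σt^3·y = -452446.
Δ = 7395·399579 − 53693² = 71948456.
α = ((-60974)·399579 − 53693·(-452446))/71948456 = -17686717/17987114; β = (7395·(-452446) − 53693·(-60974))/71948456 = -17990297/17987114.

α = -0.983, β = -1.000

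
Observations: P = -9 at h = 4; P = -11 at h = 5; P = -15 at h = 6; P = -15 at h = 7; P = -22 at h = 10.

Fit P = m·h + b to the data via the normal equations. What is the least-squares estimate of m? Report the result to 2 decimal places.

The normal system MᵀM·[m, b]ᵀ = MᵀP is [[226, 32]; [32, 5]]·[m, b]ᵀ = [-506, -72]ᵀ.
Determinant 226·5 − 32² = 106.
m = ((-506)·5 − 32·(-72))/106 = -113/53; b = (226·(-72) − 32·(-506))/106 = -40/53.

m = -2.13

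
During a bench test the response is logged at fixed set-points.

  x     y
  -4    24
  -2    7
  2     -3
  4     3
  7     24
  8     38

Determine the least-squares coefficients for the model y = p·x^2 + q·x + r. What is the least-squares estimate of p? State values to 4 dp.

Compute the Gram sums: Σx^2·x^2 = 7041, Σx^2·x = 855, Σx^2 = 153, Σx·x = 153, Σx = 15, Σ1 = 6.
Right-hand side: Σx^2·y = 4056, Σx·y = 368, Σy = 93.
Normal equations: [[7041, 855, 153]; [855, 153, 15]; [153, 15, 6]]·[p, q, r]ᵀ = [4056, 368, 93]ᵀ.
Solving the 3×3 system (Gaussian elimination) gives p = 74/79, q = -4411/1659, r = -2885/1659.

p = 0.9367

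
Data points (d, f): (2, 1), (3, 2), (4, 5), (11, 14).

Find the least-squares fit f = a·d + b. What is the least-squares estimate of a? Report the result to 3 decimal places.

The normal system XᵀX·[a, b]ᵀ = Xᵀf is [[150, 20]; [20, 4]]·[a, b]ᵀ = [182, 22]ᵀ.
Determinant 150·4 − 20² = 200.
a = (182·4 − 20·22)/200 = 36/25; b = (150·22 − 20·182)/200 = -17/10.

a = 1.440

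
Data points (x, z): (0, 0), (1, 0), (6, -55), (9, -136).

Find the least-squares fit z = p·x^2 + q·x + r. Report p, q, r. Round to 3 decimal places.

p = -1.974, q = 2.698, r = -0.308

Normal-equation sums: Σx^2·x^2 = 7858, Σx^2·x = 946, Σx^2 = 118, Σx·x = 118, Σx = 16, Σ1 = 4.
Right-hand side: Σx^2·z = -12996, Σx·z = -1554, Σz = -191.
Solving the 3×3 system (Gaussian elimination) gives p = -7687/3894, q = 10507/3894, r = -200/649.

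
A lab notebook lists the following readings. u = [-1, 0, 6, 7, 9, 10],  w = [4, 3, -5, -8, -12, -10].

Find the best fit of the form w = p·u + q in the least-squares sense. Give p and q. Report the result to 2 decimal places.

p = -1.44, q = 2.75

With design matrix M, MᵀM = [[267, 31]; [31, 6]] and Mᵀw = [-298, -28]ᵀ.
det = 267·6 − 31² = 641.
p = ((-298)·6 − 31·(-28))/641 = -920/641; q = (267·(-28) − 31·(-298))/641 = 1762/641.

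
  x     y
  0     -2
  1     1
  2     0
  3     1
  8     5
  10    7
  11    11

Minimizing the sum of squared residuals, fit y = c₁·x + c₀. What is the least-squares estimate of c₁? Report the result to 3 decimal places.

Entries of MᵀM: Σx·x = 299, Σx = 35, Σ1 = 7.
And Σx·y = 235, Σy = 23.
MᵀM·[c₁, c₀]ᵀ = Mᵀy becomes [[299, 35]; [35, 7]]·[c₁, c₀]ᵀ = [235, 23]ᵀ.
Eliminating c₀: 7·(row 1) − 35·(row 2) gives 868·c₁ = 7·235 − 35·23 = 840, so c₁ = 30/31.
Then c₀ = (23 − 35·(30/31))/7 = -337/217.

c₁ = 0.968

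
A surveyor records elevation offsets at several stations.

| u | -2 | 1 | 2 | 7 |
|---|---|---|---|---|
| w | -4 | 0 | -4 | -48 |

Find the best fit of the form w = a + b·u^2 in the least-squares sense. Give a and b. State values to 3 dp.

a = 0.309, b = -0.987

Compute the Gram sums: Σ1 = 4, Σu^2 = 58, Σu^2·u^2 = 2434.
And Σw = -56, Σu^2·w = -2384.
So AᵀA·[a, b]ᵀ = Aᵀw: [[4, 58]; [58, 2434]]·[a, b]ᵀ = [-56, -2384]ᵀ.
Determinant 4·2434 − 58² = 6372.
a = ((-56)·2434 − 58·(-2384))/6372 = 164/531; b = (4·(-2384) − 58·(-56))/6372 = -524/531.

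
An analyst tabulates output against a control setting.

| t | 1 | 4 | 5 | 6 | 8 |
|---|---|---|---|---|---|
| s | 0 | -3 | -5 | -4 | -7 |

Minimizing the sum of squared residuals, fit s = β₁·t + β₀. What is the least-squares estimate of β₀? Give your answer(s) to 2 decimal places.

β₀ = 0.82

From the data, Σt·t = 142, Σt = 24, Σ1 = 5.
Moment sums: Σt·s = -117, Σs = -19.
Normal equations: [[142, 24]; [24, 5]]·[β₁, β₀]ᵀ = [-117, -19]ᵀ.
Δ = 142·5 − 24² = 134.
β₁ = ((-117)·5 − 24·(-19))/134 = -129/134; β₀ = (142·(-19) − 24·(-117))/134 = 55/67.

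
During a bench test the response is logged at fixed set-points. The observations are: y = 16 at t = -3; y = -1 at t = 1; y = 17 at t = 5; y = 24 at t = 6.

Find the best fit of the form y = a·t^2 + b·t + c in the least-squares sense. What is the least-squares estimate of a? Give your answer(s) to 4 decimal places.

a = 1.0186

From the data, Σt^2·t^2 = 2003, Σt^2·t = 315, Σt^2 = 71, Σt·t = 71, Σt = 9, Σ1 = 4.
And Σt^2·y = 1432, Σt·y = 180, Σy = 56.
Inverting the 3×3 Gram matrix, [a, b, c]ᵀ = [13845/13592, -27891/13592, 3647/6796]ᵀ.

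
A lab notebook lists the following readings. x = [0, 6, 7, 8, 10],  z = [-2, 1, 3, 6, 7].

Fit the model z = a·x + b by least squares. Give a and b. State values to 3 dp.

a = 0.915, b = -2.676

From the data, Σx·x = 249, Σx = 31, Σ1 = 5.
And Σx·z = 145, Σz = 15.
So AᵀA·[a, b]ᵀ = Aᵀz: [[249, 31]; [31, 5]]·[a, b]ᵀ = [145, 15]ᵀ.
Determinant 249·5 − 31² = 284.
a = (145·5 − 31·15)/284 = 65/71; b = (249·15 − 31·145)/284 = -190/71.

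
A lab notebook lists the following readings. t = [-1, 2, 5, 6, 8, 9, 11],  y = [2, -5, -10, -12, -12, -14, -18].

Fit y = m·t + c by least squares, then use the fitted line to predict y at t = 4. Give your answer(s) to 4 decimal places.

ŷ = -7.2099

From the data, Σt·t = 332, Σt = 40, Σ1 = 7.
Right-hand side: Σt·y = -554, Σy = -69.
Normal equations: [[332, 40]; [40, 7]]·[m, c]ᵀ = [-554, -69]ᵀ.
Eliminating c: 7·(row 1) − 40·(row 2) gives 724·m = 7·(-554) − 40·(-69) = -1118, so m = -559/362.
Then c = ((-69) − 40·(-559/362))/7 = -187/181.
At t = 4: ŷ = (-559/362)·(4) + (-187/181)·(1) = -1305/181.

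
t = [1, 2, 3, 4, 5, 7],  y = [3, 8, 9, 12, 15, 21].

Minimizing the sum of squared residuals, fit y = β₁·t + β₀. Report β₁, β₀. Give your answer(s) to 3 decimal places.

β₁ = 2.857, β₀ = 0.857

Setting ∂/∂β₁ … = 0 gives: 104·β₁ + 22·β₀ = 316;  22·β₁ + 6·β₀ = 68.
(Σt·t = 104, Σt = 22, Σ1 = 6, Σt·y = 316, Σy = 68.)
Δ = 104·6 − 22² = 140.
β₁ = (316·6 − 22·68)/140 = 20/7; β₀ = (104·68 − 22·316)/140 = 6/7.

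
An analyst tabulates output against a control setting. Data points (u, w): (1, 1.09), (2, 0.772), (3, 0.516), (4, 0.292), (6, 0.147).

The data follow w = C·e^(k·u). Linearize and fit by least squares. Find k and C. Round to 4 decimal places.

Linearized form: ln w = k·u + ln C. From the 5 transformed points,
Sums: Σu = 16.0000, Σ(u)² = 66.0000, Σln w = -3.9826, Σu·ln w = -18.8443.
Normal system: [[66.0000, 16.0000]; [16.0000, 5]]·[k, ln C]ᵀ = [-18.8443, -3.9826]ᵀ.
Solving (det = 74.0000): k = -0.41216, ln C = 0.52241, so C = exp(0.52241) = 1.68609.

k = -0.4122, C = 1.6861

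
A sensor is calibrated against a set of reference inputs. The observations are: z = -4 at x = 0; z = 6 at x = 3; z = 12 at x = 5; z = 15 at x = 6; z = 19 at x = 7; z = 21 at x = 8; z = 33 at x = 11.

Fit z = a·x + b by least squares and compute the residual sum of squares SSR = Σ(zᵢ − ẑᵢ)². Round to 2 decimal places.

SSR = 2.79

With design matrix M, MᵀM = [[304, 40]; [40, 7]] and Mᵀz = [832, 102]ᵀ.
Eliminating b: 7·(row 1) − 40·(row 2) gives 528·a = 7·832 − 40·102 = 1744, so a = 109/33.
Then b = (102 − 40·(109/33))/7 = -142/33.
Residuals: 10/33, 13/33, -7/33, -17/33, 2/11, -37/33, 32/33; SSR = 92/33.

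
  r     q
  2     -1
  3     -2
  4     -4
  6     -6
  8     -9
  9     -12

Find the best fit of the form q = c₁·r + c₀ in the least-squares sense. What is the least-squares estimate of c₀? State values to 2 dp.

c₀ = 2.29

The normal equations are: 210·c₁ + 32·c₀ = -240;  32·c₁ + 6·c₀ = -34.
Determinant 210·6 − 32² = 236.
c₁ = ((-240)·6 − 32·(-34))/236 = -88/59; c₀ = (210·(-34) − 32·(-240))/236 = 135/59.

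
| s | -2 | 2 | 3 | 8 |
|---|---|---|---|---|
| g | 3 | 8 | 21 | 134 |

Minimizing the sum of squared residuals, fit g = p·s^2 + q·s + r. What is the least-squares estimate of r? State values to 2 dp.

With design matrix X, XᵀX = [[4209, 539, 81]; [539, 81, 11]; [81, 11, 4]] and Xᵀg = [8809, 1145, 166]ᵀ.
Solving the 3×3 system (Gaussian elimination) gives p = 23489/12140, q = 3665/2428, r = -5559/3035.

r = -1.83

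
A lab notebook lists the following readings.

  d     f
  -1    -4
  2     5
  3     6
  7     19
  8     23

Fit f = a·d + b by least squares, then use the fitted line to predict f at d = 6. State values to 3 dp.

Normal-equation sums: Σd·d = 127, Σd = 19, Σ1 = 5.
And Σd·f = 349, Σf = 49.
XᵀX·[a, b]ᵀ = Xᵀf becomes [[127, 19]; [19, 5]]·[a, b]ᵀ = [349, 49]ᵀ.
Determinant 127·5 − 19² = 274.
a = (349·5 − 19·49)/274 = 407/137; b = (127·49 − 19·349)/274 = -204/137.
At d = 6: f̂ = (407/137)·(6) + (-204/137)·(1) = 2238/137.

f̂ = 16.336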